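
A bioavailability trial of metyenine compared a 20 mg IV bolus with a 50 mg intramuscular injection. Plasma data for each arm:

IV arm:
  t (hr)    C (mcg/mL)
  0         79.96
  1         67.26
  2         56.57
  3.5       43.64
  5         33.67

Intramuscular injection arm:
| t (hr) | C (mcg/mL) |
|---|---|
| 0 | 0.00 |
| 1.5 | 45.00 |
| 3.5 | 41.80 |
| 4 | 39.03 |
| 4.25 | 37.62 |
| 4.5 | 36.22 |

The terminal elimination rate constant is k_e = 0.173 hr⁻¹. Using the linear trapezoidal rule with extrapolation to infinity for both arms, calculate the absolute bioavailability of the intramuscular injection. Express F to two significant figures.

F = 0.32

Trapezoidal AUC_0→5 (IV):
  [0→1]: (79.96+67.26)/2 × 1 = 73.61
  [1→2]: (67.26+56.57)/2 × 1 = 61.915
  [2→3.5]: (56.57+43.64)/2 × 1.5 = 75.1575
  [3.5→5]: (43.64+33.67)/2 × 1.5 = 57.9825
  Sum = 268.665 mcg/mL·hr
IV tail: 33.67/0.173 = 194.624; AUC_iv,0→∞ = 268.665 + 194.624 = 463.289 mcg/mL·hr
Trapezoidal AUC_0→4.5 (intramuscular injection):
  [0→1.5]: (0.00+45.00)/2 × 1.5 = 33.75
  [1.5→3.5]: (45.00+41.80)/2 × 2 = 86.8
  [3.5→4]: (41.80+39.03)/2 × 0.5 = 20.2075
  [4→4.25]: (39.03+37.62)/2 × 0.25 = 9.58125
  [4.25→4.5]: (37.62+36.22)/2 × 0.25 = 9.23
  Sum = 159.56875 mcg/mL·hr
intramuscular injection tail: 36.22/0.173 = 209.364; AUC_ev,0→∞ = 159.56875 + 209.364 = 368.93275 mcg/mL·hr
F = (AUC_ev/D_ev)/(AUC_iv/D_iv) = (368.93275/50)/(463.289/20) = 7.378655/23.16445 = 0.3185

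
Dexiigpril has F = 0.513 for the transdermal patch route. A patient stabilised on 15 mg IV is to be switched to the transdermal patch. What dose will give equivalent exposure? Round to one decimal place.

For equal systemic exposure: F × D_ev = D_iv
D_ev = D_iv / F = 15 / 0.513 = 29.2398 mg

D_transdermal = 29.2 mg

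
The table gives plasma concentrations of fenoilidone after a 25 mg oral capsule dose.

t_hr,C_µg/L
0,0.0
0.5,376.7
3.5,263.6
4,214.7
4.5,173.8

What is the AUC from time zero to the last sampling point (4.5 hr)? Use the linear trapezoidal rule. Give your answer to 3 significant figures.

AUC = 1270 µg/L·hr

Trapezoidal AUC_0→4.5:
  [0→0.5]: (0.0+376.7)/2 × 0.5 = 94.175
  [0.5→3.5]: (376.7+263.6)/2 × 3 = 960.45
  [3.5→4]: (263.6+214.7)/2 × 0.5 = 119.575
  [4→4.5]: (214.7+173.8)/2 × 0.5 = 97.125
  Sum = 1271.325 µg/L·hr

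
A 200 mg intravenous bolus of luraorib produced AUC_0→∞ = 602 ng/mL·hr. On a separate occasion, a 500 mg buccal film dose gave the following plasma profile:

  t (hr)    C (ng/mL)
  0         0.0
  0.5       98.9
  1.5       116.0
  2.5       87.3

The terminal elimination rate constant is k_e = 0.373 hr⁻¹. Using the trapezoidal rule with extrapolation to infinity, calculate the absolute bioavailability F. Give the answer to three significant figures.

Trapezoidal AUC_0→2.5 (buccal film):
  [0→0.5]: (0.0+98.9)/2 × 0.5 = 24.725
  [0.5→1.5]: (98.9+116.0)/2 × 1 = 107.45
  [1.5→2.5]: (116.0+87.3)/2 × 1 = 101.65
  Sum = 233.825 ng/mL·hr
Tail: C_last/k_e = 87.3/0.373 = 234.048
AUC_0→∞ (buccal film) = 233.825 + 234.048 = 467.873 ng/mL·hr
F = (AUC_ev/D_ev)/(AUC_iv/D_iv) = (467.873/500)/(602/200) = 0.935746/3.01 = 0.3109

F = 0.311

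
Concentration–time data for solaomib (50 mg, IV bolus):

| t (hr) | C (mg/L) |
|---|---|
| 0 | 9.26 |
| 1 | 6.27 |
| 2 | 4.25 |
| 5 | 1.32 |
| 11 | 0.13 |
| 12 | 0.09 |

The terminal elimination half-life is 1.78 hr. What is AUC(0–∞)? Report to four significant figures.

Trapezoidal AUC_0→12:
  [0→1]: (9.26+6.27)/2 × 1 = 7.765
  [1→2]: (6.27+4.25)/2 × 1 = 5.26
  [2→5]: (4.25+1.32)/2 × 3 = 8.355
  [5→11]: (1.32+0.13)/2 × 6 = 4.35
  [11→12]: (0.13+0.09)/2 × 1 = 0.11
  Sum = 25.84 mg/L·hr
k_e = ln2 / t½ = 0.693147 / 1.78 = 0.3894 hr^-1
Extrapolated tail: C_last / k_e = 0.09 / 0.3894 = 0.231
AUC_0→∞ = 25.84 + 0.231 = 26.071 mg/L·hr

AUC = 26.07 mg/L·hr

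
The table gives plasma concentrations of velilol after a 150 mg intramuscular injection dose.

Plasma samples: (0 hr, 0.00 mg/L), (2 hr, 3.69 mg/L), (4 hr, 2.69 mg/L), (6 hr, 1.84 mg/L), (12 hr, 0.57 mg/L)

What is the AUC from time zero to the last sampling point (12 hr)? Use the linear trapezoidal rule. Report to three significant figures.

AUC = 21.8 mg/L·hr

Trapezoidal AUC_0→12:
  [0→2]: (0.00+3.69)/2 × 2 = 3.69
  [2→4]: (3.69+2.69)/2 × 2 = 6.38
  [4→6]: (2.69+1.84)/2 × 2 = 4.53
  [6→12]: (1.84+0.57)/2 × 6 = 7.23
  Sum = 21.83 mg/L·hr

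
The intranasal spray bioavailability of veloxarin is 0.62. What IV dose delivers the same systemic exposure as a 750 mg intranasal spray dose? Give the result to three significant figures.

D_iv = 465 mg

Systemic exposure from an extravascular dose = F × D_ev, so the equivalent IV dose is F × D_ev.
D_iv = F × D_ev = 0.62 × 750 = 465 mg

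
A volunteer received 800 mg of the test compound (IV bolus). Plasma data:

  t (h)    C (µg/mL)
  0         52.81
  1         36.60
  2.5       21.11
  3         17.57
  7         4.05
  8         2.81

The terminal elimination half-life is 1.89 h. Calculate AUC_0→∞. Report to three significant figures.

AUC = 152 µg/mL·h

Trapezoidal AUC_0→8:
  [0→1]: (52.81+36.60)/2 × 1 = 44.705
  [1→2.5]: (36.60+21.11)/2 × 1.5 = 43.2825
  [2.5→3]: (21.11+17.57)/2 × 0.5 = 9.67
  [3→7]: (17.57+4.05)/2 × 4 = 43.24
  [7→8]: (4.05+2.81)/2 × 1 = 3.43
  Sum = 144.3275 µg/mL·h
k_e = ln2 / t½ = 0.693147 / 1.89 = 0.3667 h^-1
Extrapolated tail: C_last / k_e = 2.81 / 0.3667 = 7.663
AUC_0→∞ = 144.3275 + 7.663 = 151.9905 µg/mL·h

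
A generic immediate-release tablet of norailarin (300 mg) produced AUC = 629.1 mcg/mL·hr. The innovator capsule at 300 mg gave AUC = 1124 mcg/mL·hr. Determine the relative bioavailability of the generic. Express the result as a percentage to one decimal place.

F_rel = (AUC_test/D_test) / (AUC_ref/D_ref)
      = (629.1/300) / (1124/300)
      = 2.097 / 3.74667 = 0.5597 = 55.97%

F_rel = 56.0%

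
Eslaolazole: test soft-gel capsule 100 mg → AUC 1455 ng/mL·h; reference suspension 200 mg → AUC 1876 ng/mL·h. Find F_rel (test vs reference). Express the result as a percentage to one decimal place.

F_rel = 155.1%

F_rel = (AUC_test/D_test) / (AUC_ref/D_ref)
      = (1455/100) / (1876/200)
      = 14.55 / 9.38 = 1.5512 = 155.12%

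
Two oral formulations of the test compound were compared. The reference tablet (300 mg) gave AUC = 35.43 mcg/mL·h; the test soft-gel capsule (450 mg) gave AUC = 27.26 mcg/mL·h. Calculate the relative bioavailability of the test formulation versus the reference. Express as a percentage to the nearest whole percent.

F_rel = (AUC_test/D_test) / (AUC_ref/D_ref)
      = (27.26/450) / (35.43/300)
      = 0.0605778 / 0.1181 = 0.5129 = 51.29%

F_rel = 51%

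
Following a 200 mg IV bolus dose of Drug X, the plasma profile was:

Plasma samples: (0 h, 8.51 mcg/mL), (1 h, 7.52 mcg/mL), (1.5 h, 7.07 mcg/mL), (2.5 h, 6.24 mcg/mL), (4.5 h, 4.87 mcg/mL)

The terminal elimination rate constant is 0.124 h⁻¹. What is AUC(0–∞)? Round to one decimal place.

AUC = 68.7 mcg/mL·h

Trapezoidal AUC_0→4.5:
  [0→1]: (8.51+7.52)/2 × 1 = 8.015
  [1→1.5]: (7.52+7.07)/2 × 0.5 = 3.6475
  [1.5→2.5]: (7.07+6.24)/2 × 1 = 6.655
  [2.5→4.5]: (6.24+4.87)/2 × 2 = 11.11
  Sum = 29.4275 mcg/mL·h
Extrapolated tail: C_last / k_e = 4.87 / 0.124 = 39.274
AUC_0→∞ = 29.4275 + 39.274 = 68.7015 mcg/mL·h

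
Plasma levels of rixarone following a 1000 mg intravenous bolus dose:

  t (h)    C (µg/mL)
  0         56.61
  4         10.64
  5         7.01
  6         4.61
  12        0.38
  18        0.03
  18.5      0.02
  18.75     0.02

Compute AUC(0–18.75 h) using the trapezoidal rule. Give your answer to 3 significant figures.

Trapezoidal AUC_0→18.75:
  [0→4]: (56.61+10.64)/2 × 4 = 134.5
  [4→5]: (10.64+7.01)/2 × 1 = 8.825
  [5→6]: (7.01+4.61)/2 × 1 = 5.81
  [6→12]: (4.61+0.38)/2 × 6 = 14.97
  [12→18]: (0.38+0.03)/2 × 6 = 1.23
  [18→18.5]: (0.03+0.02)/2 × 0.5 = 0.0125
  [18.5→18.75]: (0.02+0.02)/2 × 0.25 = 0.005
  Sum = 165.3525 µg/mL·h

AUC = 165 µg/mL·h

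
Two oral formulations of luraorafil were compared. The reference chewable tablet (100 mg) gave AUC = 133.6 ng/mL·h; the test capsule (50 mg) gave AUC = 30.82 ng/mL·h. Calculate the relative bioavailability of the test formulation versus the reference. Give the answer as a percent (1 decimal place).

F_rel = (AUC_test/D_test) / (AUC_ref/D_ref)
      = (30.82/50) / (133.6/100)
      = 0.6164 / 1.336 = 0.4614 = 46.14%

F_rel = 46.1%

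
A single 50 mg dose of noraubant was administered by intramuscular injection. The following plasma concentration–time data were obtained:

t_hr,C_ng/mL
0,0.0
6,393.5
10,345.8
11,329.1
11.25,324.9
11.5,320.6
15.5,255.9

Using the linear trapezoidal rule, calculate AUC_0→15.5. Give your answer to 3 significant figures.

Trapezoidal AUC_0→15.5:
  [0→6]: (0.0+393.5)/2 × 6 = 1180.5
  [6→10]: (393.5+345.8)/2 × 4 = 1478.6
  [10→11]: (345.8+329.1)/2 × 1 = 337.45
  [11→11.25]: (329.1+324.9)/2 × 0.25 = 81.75
  [11.25→11.5]: (324.9+320.6)/2 × 0.25 = 80.6875
  [11.5→15.5]: (320.6+255.9)/2 × 4 = 1153.0
  Sum = 4311.9875 ng/mL·hr

AUC = 4310 ng/mL·hr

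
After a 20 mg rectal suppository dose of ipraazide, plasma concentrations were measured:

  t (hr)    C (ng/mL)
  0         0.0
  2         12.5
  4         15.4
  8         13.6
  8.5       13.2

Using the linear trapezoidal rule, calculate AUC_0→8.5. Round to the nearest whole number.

Trapezoidal AUC_0→8.5:
  [0→2]: (0.0+12.5)/2 × 2 = 12.5
  [2→4]: (12.5+15.4)/2 × 2 = 27.9
  [4→8]: (15.4+13.6)/2 × 4 = 58.0
  [8→8.5]: (13.6+13.2)/2 × 0.5 = 6.7
  Sum = 105.1 ng/mL·hr

AUC = 105 ng/mL·hr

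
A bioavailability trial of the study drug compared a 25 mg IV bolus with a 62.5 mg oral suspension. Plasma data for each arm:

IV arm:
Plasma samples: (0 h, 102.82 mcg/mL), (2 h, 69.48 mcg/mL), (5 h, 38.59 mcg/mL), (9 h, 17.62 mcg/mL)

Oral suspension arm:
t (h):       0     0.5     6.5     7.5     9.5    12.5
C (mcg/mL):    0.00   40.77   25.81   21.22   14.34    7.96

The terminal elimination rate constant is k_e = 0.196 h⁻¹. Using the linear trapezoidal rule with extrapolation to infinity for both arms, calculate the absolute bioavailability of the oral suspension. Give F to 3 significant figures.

Trapezoidal AUC_0→9 (IV):
  [0→2]: (102.82+69.48)/2 × 2 = 172.3
  [2→5]: (69.48+38.59)/2 × 3 = 162.105
  [5→9]: (38.59+17.62)/2 × 4 = 112.42
  Sum = 446.825 mcg/mL·h
IV tail: 17.62/0.196 = 89.898; AUC_iv,0→∞ = 446.825 + 89.898 = 536.723 mcg/mL·h
Trapezoidal AUC_0→12.5 (oral suspension):
  [0→0.5]: (0.00+40.77)/2 × 0.5 = 10.1925
  [0.5→6.5]: (40.77+25.81)/2 × 6 = 199.74
  [6.5→7.5]: (25.81+21.22)/2 × 1 = 23.515
  [7.5→9.5]: (21.22+14.34)/2 × 2 = 35.56
  [9.5→12.5]: (14.34+7.96)/2 × 3 = 33.45
  Sum = 302.4575 mcg/mL·h
oral suspension tail: 7.96/0.196 = 40.612; AUC_ev,0→∞ = 302.4575 + 40.612 = 343.0695 mcg/mL·h
F = (AUC_ev/D_ev)/(AUC_iv/D_iv) = (343.0695/62.5)/(536.723/25) = 5.489112/21.46892 = 0.2557

F = 0.256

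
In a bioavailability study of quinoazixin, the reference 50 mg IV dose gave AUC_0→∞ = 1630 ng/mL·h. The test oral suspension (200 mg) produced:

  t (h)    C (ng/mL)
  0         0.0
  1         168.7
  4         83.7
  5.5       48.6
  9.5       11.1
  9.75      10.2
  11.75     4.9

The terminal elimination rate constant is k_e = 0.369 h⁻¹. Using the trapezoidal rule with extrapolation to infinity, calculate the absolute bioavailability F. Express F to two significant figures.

F = 0.11

Trapezoidal AUC_0→11.75 (oral suspension):
  [0→1]: (0.0+168.7)/2 × 1 = 84.35
  [1→4]: (168.7+83.7)/2 × 3 = 378.6
  [4→5.5]: (83.7+48.6)/2 × 1.5 = 99.225
  [5.5→9.5]: (48.6+11.1)/2 × 4 = 119.4
  [9.5→9.75]: (11.1+10.2)/2 × 0.25 = 2.6625
  [9.75→11.75]: (10.2+4.9)/2 × 2 = 15.1
  Sum = 699.3375 ng/mL·h
Tail: C_last/k_e = 4.9/0.369 = 13.279
AUC_0→∞ (oral suspension) = 699.3375 + 13.279 = 712.6165 ng/mL·h
F = (AUC_ev/D_ev)/(AUC_iv/D_iv) = (712.6165/200)/(1630/50) = 3.5630825/32.6 = 0.1093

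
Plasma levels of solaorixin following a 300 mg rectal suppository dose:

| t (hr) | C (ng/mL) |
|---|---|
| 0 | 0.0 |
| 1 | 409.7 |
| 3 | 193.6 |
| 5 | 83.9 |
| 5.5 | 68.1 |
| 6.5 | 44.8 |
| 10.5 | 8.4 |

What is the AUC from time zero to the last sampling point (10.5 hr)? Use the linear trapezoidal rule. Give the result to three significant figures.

AUC = 1290 ng/mL·hr

Trapezoidal AUC_0→10.5:
  [0→1]: (0.0+409.7)/2 × 1 = 204.85
  [1→3]: (409.7+193.6)/2 × 2 = 603.3
  [3→5]: (193.6+83.9)/2 × 2 = 277.5
  [5→5.5]: (83.9+68.1)/2 × 0.5 = 38.0
  [5.5→6.5]: (68.1+44.8)/2 × 1 = 56.45
  [6.5→10.5]: (44.8+8.4)/2 × 4 = 106.4
  Sum = 1286.5 ng/mL·hr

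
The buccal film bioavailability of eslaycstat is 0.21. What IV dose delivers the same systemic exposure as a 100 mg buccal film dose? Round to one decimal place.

Systemic exposure from an extravascular dose = F × D_ev, so the equivalent IV dose is F × D_ev.
D_iv = F × D_ev = 0.21 × 100 = 21 mg

D_iv = 21.0 mg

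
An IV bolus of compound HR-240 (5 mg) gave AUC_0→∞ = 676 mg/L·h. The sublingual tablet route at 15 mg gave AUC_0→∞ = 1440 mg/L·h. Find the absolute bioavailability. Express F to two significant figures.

F = (AUC_ev / D_ev) / (AUC_iv / D_iv)
  = (1440/15) / (676/5)
  = 96 / 135.2 = 0.7101

F = 0.71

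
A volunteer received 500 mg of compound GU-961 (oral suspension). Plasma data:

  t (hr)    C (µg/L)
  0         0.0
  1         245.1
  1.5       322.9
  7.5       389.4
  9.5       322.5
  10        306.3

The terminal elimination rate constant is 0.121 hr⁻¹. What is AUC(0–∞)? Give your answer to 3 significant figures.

AUC = 5800 µg/L·hr

Trapezoidal AUC_0→10:
  [0→1]: (0.0+245.1)/2 × 1 = 122.55
  [1→1.5]: (245.1+322.9)/2 × 0.5 = 142.0
  [1.5→7.5]: (322.9+389.4)/2 × 6 = 2136.9
  [7.5→9.5]: (389.4+322.5)/2 × 2 = 711.9
  [9.5→10]: (322.5+306.3)/2 × 0.5 = 157.2
  Sum = 3270.55 µg/L·hr
Extrapolated tail: C_last / k_e = 306.3 / 0.121 = 2531.405
AUC_0→∞ = 3270.55 + 2531.405 = 5801.955 µg/L·hr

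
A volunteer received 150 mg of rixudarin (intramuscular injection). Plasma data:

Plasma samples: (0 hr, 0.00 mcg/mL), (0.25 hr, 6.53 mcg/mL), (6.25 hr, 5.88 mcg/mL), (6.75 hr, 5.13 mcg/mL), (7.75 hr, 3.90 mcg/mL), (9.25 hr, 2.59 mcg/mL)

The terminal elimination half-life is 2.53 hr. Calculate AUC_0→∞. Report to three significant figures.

Trapezoidal AUC_0→9.25:
  [0→0.25]: (0.00+6.53)/2 × 0.25 = 0.81625
  [0.25→6.25]: (6.53+5.88)/2 × 6 = 37.23
  [6.25→6.75]: (5.88+5.13)/2 × 0.5 = 2.7525
  [6.75→7.75]: (5.13+3.90)/2 × 1 = 4.515
  [7.75→9.25]: (3.90+2.59)/2 × 1.5 = 4.8675
  Sum = 50.18125 mcg/mL·hr
k_e = ln2 / t½ = 0.693147 / 2.53 = 0.2740 hr^-1
Extrapolated tail: C_last / k_e = 2.59 / 0.274 = 9.453
AUC_0→∞ = 50.18125 + 9.453 = 59.63425 mcg/mL·hr

AUC = 59.6 mcg/mL·hr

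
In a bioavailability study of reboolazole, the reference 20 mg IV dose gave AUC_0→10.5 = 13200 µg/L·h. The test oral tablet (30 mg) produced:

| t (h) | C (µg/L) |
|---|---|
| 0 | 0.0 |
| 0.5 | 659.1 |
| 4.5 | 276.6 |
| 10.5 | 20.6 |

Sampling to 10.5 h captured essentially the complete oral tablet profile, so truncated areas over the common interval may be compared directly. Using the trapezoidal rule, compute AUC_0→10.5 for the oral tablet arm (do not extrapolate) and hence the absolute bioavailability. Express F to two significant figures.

Trapezoidal AUC_0→10.5 (oral tablet):
  [0→0.5]: (0.0+659.1)/2 × 0.5 = 164.775
  [0.5→4.5]: (659.1+276.6)/2 × 4 = 1871.4
  [4.5→10.5]: (276.6+20.6)/2 × 6 = 891.6
  Sum = 2927.775 µg/L·h
F = (AUC_ev/D_ev)/(AUC_iv/D_iv) = (2927.775/30)/(13200/20) = 97.5925/660 = 0.1479

F = 0.15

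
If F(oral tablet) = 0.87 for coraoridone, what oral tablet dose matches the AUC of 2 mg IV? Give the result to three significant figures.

For equal systemic exposure: F × D_ev = D_iv
D_ev = D_iv / F = 2 / 0.87 = 2.29885 mg

D_oral = 2.30 mg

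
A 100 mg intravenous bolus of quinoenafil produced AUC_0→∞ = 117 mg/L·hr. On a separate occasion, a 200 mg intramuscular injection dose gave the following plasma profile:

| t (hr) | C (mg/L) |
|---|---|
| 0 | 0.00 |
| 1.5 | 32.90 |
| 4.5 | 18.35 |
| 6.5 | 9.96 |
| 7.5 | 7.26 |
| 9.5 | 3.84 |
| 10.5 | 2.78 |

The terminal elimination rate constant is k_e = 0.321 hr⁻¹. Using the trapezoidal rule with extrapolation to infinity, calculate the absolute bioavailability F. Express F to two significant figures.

F = 0.69

Trapezoidal AUC_0→10.5 (intramuscular injection):
  [0→1.5]: (0.00+32.90)/2 × 1.5 = 24.675
  [1.5→4.5]: (32.90+18.35)/2 × 3 = 76.875
  [4.5→6.5]: (18.35+9.96)/2 × 2 = 28.31
  [6.5→7.5]: (9.96+7.26)/2 × 1 = 8.61
  [7.5→9.5]: (7.26+3.84)/2 × 2 = 11.1
  [9.5→10.5]: (3.84+2.78)/2 × 1 = 3.31
  Sum = 152.88 mg/L·hr
Tail: C_last/k_e = 2.78/0.321 = 8.660
AUC_0→∞ (intramuscular injection) = 152.88 + 8.660 = 161.54 mg/L·hr
F = (AUC_ev/D_ev)/(AUC_iv/D_iv) = (161.54/200)/(117/100) = 0.8077/1.17 = 0.6903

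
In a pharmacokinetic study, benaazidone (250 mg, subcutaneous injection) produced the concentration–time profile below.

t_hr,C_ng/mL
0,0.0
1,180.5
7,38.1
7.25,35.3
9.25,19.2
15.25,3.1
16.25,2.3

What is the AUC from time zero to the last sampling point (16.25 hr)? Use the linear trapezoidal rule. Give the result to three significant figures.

AUC = 879 ng/mL·hr

Trapezoidal AUC_0→16.25:
  [0→1]: (0.0+180.5)/2 × 1 = 90.25
  [1→7]: (180.5+38.1)/2 × 6 = 655.8
  [7→7.25]: (38.1+35.3)/2 × 0.25 = 9.175
  [7.25→9.25]: (35.3+19.2)/2 × 2 = 54.5
  [9.25→15.25]: (19.2+3.1)/2 × 6 = 66.9
  [15.25→16.25]: (3.1+2.3)/2 × 1 = 2.7
  Sum = 879.325 ng/mL·hr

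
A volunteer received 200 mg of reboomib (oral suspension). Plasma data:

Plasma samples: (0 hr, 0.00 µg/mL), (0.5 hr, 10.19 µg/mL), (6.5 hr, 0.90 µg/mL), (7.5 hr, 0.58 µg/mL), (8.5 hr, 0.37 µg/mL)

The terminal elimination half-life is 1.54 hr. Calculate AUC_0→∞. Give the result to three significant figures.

Trapezoidal AUC_0→8.5:
  [0→0.5]: (0.00+10.19)/2 × 0.5 = 2.5475
  [0.5→6.5]: (10.19+0.90)/2 × 6 = 33.27
  [6.5→7.5]: (0.90+0.58)/2 × 1 = 0.74
  [7.5→8.5]: (0.58+0.37)/2 × 1 = 0.475
  Sum = 37.0325 µg/mL·hr
k_e = ln2 / t½ = 0.693147 / 1.54 = 0.4501 hr^-1
Extrapolated tail: C_last / k_e = 0.37 / 0.4501 = 0.822
AUC_0→∞ = 37.0325 + 0.822 = 37.8545 µg/mL·hr

AUC = 37.9 µg/mL·hr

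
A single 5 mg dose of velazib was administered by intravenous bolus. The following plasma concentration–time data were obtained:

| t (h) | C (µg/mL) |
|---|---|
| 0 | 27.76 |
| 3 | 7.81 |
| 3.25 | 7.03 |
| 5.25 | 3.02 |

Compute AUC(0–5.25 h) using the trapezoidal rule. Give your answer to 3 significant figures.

Trapezoidal AUC_0→5.25:
  [0→3]: (27.76+7.81)/2 × 3 = 53.355
  [3→3.25]: (7.81+7.03)/2 × 0.25 = 1.855
  [3.25→5.25]: (7.03+3.02)/2 × 2 = 10.05
  Sum = 65.26 µg/mL·h

AUC = 65.3 µg/mL·h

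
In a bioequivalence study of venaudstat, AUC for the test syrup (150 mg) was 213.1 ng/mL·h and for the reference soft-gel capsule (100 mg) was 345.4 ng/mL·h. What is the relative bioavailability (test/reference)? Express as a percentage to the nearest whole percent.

F_rel = (AUC_test/D_test) / (AUC_ref/D_ref)
      = (213.1/150) / (345.4/100)
      = 1.42067 / 3.454 = 0.4113 = 41.13%

F_rel = 41%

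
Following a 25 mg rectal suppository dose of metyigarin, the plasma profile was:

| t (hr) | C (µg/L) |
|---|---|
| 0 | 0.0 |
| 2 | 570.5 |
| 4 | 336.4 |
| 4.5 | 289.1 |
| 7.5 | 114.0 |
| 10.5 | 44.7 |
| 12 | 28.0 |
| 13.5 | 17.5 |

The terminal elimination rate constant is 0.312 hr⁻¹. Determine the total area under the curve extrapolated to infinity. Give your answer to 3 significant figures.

AUC = 2620 µg/L·hr

Trapezoidal AUC_0→13.5:
  [0→2]: (0.0+570.5)/2 × 2 = 570.5
  [2→4]: (570.5+336.4)/2 × 2 = 906.9
  [4→4.5]: (336.4+289.1)/2 × 0.5 = 156.375
  [4.5→7.5]: (289.1+114.0)/2 × 3 = 604.65
  [7.5→10.5]: (114.0+44.7)/2 × 3 = 238.05
  [10.5→12]: (44.7+28.0)/2 × 1.5 = 54.525
  [12→13.5]: (28.0+17.5)/2 × 1.5 = 34.125
  Sum = 2565.125 µg/L·hr
Extrapolated tail: C_last / k_e = 17.5 / 0.312 = 56.090
AUC_0→∞ = 2565.125 + 56.090 = 2621.215 µg/L·hr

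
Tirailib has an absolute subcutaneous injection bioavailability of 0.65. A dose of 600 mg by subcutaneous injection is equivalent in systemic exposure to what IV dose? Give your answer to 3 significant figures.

D_iv = 390 mg

Systemic exposure from an extravascular dose = F × D_ev, so the equivalent IV dose is F × D_ev.
D_iv = F × D_ev = 0.65 × 600 = 390 mg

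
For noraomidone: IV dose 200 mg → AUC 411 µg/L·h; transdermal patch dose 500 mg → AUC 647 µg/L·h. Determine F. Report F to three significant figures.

F = (AUC_ev / D_ev) / (AUC_iv / D_iv)
  = (647/500) / (411/200)
  = 1.294 / 2.055 = 0.6297

F = 0.630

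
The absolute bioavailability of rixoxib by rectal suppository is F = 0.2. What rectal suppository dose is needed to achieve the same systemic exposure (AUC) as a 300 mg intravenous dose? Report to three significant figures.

For equal systemic exposure: F × D_ev = D_iv
D_ev = D_iv / F = 300 / 0.2 = 1500 mg

D_rectal = 1500 mg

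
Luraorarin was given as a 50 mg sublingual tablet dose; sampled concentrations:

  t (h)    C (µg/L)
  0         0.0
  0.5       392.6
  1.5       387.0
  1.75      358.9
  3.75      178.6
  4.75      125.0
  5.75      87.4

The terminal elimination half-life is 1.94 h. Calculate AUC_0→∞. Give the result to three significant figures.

AUC = 1620 µg/L·h

Trapezoidal AUC_0→5.75:
  [0→0.5]: (0.0+392.6)/2 × 0.5 = 98.15
  [0.5→1.5]: (392.6+387.0)/2 × 1 = 389.8
  [1.5→1.75]: (387.0+358.9)/2 × 0.25 = 93.2375
  [1.75→3.75]: (358.9+178.6)/2 × 2 = 537.5
  [3.75→4.75]: (178.6+125.0)/2 × 1 = 151.8
  [4.75→5.75]: (125.0+87.4)/2 × 1 = 106.2
  Sum = 1376.6875 µg/L·h
k_e = ln2 / t½ = 0.693147 / 1.94 = 0.3573 h^-1
Extrapolated tail: C_last / k_e = 87.4 / 0.3573 = 244.612
AUC_0→∞ = 1376.6875 + 244.612 = 1621.2995 µg/L·h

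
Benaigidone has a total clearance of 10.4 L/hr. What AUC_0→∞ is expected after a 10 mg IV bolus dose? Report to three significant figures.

AUC = 0.962 mg/L·hr

AUC_0→∞ = Dose_iv / CL
        = 10 / 10.4 = 0.961538 mg/L·hr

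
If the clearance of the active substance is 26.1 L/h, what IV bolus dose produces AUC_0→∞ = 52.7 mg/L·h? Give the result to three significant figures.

Dose_iv = CL × AUC_0→∞
     = 26.1 × 52.7 = 1375.47 mg

Dose = 1380 mg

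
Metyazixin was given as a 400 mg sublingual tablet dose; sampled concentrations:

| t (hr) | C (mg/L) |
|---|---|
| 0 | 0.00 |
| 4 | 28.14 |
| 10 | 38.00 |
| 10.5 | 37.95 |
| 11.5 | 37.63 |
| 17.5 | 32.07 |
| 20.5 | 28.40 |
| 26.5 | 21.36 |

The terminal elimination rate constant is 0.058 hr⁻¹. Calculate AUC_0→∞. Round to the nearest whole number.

AUC = 1129 mg/L·hr

Trapezoidal AUC_0→26.5:
  [0→4]: (0.00+28.14)/2 × 4 = 56.28
  [4→10]: (28.14+38.00)/2 × 6 = 198.42
  [10→10.5]: (38.00+37.95)/2 × 0.5 = 18.9875
  [10.5→11.5]: (37.95+37.63)/2 × 1 = 37.79
  [11.5→17.5]: (37.63+32.07)/2 × 6 = 209.1
  [17.5→20.5]: (32.07+28.40)/2 × 3 = 90.705
  [20.5→26.5]: (28.40+21.36)/2 × 6 = 149.28
  Sum = 760.5625 mg/L·hr
Extrapolated tail: C_last / k_e = 21.36 / 0.058 = 368.276
AUC_0→∞ = 760.5625 + 368.276 = 1128.8385 mg/L·hr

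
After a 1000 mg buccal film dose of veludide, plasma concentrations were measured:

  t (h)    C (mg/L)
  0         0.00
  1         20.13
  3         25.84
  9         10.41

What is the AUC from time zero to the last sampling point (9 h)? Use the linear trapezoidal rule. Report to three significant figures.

Trapezoidal AUC_0→9:
  [0→1]: (0.00+20.13)/2 × 1 = 10.065
  [1→3]: (20.13+25.84)/2 × 2 = 45.97
  [3→9]: (25.84+10.41)/2 × 6 = 108.75
  Sum = 164.785 mg/L·h

AUC = 165 mg/L·h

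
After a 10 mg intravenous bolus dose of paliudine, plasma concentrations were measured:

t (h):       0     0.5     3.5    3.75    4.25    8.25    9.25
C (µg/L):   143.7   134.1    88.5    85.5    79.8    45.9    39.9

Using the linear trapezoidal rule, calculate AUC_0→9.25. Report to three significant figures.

Trapezoidal AUC_0→9.25:
  [0→0.5]: (143.7+134.1)/2 × 0.5 = 69.45
  [0.5→3.5]: (134.1+88.5)/2 × 3 = 333.9
  [3.5→3.75]: (88.5+85.5)/2 × 0.25 = 21.75
  [3.75→4.25]: (85.5+79.8)/2 × 0.5 = 41.325
  [4.25→8.25]: (79.8+45.9)/2 × 4 = 251.4
  [8.25→9.25]: (45.9+39.9)/2 × 1 = 42.9
  Sum = 760.725 µg/L·h

AUC = 761 µg/L·h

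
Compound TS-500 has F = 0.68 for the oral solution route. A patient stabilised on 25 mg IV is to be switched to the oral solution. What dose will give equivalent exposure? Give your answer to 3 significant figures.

D_oral = 36.8 mg

For equal systemic exposure: F × D_ev = D_iv
D_ev = D_iv / F = 25 / 0.68 = 36.7647 mg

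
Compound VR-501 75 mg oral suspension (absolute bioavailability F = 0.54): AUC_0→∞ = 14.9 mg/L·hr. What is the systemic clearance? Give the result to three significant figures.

CL = 2.72 L/hr

CL = F × Dose / AUC_0→∞
   = 0.54 × 75 / 14.9 = 2.71812 L/hr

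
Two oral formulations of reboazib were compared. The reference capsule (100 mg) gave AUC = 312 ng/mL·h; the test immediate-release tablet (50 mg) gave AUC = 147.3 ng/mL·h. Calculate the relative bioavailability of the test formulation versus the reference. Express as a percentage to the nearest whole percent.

F_rel = 94%

F_rel = (AUC_test/D_test) / (AUC_ref/D_ref)
      = (147.3/50) / (312/100)
      = 2.946 / 3.12 = 0.9442 = 94.42%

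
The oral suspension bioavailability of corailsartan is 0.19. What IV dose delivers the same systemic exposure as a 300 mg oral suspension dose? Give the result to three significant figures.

D_iv = 57.0 mg

Systemic exposure from an extravascular dose = F × D_ev, so the equivalent IV dose is F × D_ev.
D_iv = F × D_ev = 0.19 × 300 = 57 mg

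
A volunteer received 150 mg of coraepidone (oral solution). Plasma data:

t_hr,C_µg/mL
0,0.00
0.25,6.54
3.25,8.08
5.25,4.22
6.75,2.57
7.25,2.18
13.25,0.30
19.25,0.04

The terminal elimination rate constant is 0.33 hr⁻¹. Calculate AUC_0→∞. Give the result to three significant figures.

Trapezoidal AUC_0→19.25:
  [0→0.25]: (0.00+6.54)/2 × 0.25 = 0.8175
  [0.25→3.25]: (6.54+8.08)/2 × 3 = 21.93
  [3.25→5.25]: (8.08+4.22)/2 × 2 = 12.3
  [5.25→6.75]: (4.22+2.57)/2 × 1.5 = 5.0925
  [6.75→7.25]: (2.57+2.18)/2 × 0.5 = 1.1875
  [7.25→13.25]: (2.18+0.30)/2 × 6 = 7.44
  [13.25→19.25]: (0.30+0.04)/2 × 6 = 1.02
  Sum = 49.7875 µg/mL·hr
Extrapolated tail: C_last / k_e = 0.04 / 0.33 = 0.121
AUC_0→∞ = 49.7875 + 0.121 = 49.9085 µg/mL·hr

AUC = 49.9 µg/mL·hr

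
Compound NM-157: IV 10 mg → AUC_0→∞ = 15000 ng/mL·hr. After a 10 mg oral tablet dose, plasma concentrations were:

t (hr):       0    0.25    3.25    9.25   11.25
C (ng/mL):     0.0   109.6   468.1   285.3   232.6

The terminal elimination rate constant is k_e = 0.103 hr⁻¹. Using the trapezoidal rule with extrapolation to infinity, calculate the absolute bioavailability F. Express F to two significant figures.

Trapezoidal AUC_0→11.25 (oral tablet):
  [0→0.25]: (0.0+109.6)/2 × 0.25 = 13.7
  [0.25→3.25]: (109.6+468.1)/2 × 3 = 866.55
  [3.25→9.25]: (468.1+285.3)/2 × 6 = 2260.2
  [9.25→11.25]: (285.3+232.6)/2 × 2 = 517.9
  Sum = 3658.35 ng/mL·hr
Tail: C_last/k_e = 232.6/0.103 = 2258.252
AUC_0→∞ (oral tablet) = 3658.35 + 2258.252 = 5916.602 ng/mL·hr
F = (AUC_ev/D_ev)/(AUC_iv/D_iv) = (5916.602/10)/(15000/10) = 591.6602/1500 = 0.3944

F = 0.39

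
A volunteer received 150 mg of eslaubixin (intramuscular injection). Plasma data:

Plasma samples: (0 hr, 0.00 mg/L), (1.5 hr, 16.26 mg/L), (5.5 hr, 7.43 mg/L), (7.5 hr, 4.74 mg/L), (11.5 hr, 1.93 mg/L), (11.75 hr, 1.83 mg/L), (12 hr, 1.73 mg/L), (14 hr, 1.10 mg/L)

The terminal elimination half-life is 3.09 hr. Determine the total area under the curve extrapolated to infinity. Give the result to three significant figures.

AUC = 93.7 mg/L·hr

Trapezoidal AUC_0→14:
  [0→1.5]: (0.00+16.26)/2 × 1.5 = 12.195
  [1.5→5.5]: (16.26+7.43)/2 × 4 = 47.38
  [5.5→7.5]: (7.43+4.74)/2 × 2 = 12.17
  [7.5→11.5]: (4.74+1.93)/2 × 4 = 13.34
  [11.5→11.75]: (1.93+1.83)/2 × 0.25 = 0.47
  [11.75→12]: (1.83+1.73)/2 × 0.25 = 0.445
  [12→14]: (1.73+1.10)/2 × 2 = 2.83
  Sum = 88.83 mg/L·hr
k_e = ln2 / t½ = 0.693147 / 3.09 = 0.2243 hr^-1
Extrapolated tail: C_last / k_e = 1.10 / 0.2243 = 4.904
AUC_0→∞ = 88.83 + 4.904 = 93.734 mg/L·hr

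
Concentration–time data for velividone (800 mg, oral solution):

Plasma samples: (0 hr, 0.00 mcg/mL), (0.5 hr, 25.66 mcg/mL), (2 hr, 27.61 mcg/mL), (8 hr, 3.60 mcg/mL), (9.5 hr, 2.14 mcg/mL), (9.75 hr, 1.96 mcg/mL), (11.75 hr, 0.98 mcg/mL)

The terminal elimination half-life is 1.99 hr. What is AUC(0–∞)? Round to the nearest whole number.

AUC = 151 mcg/mL·hr

Trapezoidal AUC_0→11.75:
  [0→0.5]: (0.00+25.66)/2 × 0.5 = 6.415
  [0.5→2]: (25.66+27.61)/2 × 1.5 = 39.9525
  [2→8]: (27.61+3.60)/2 × 6 = 93.63
  [8→9.5]: (3.60+2.14)/2 × 1.5 = 4.305
  [9.5→9.75]: (2.14+1.96)/2 × 0.25 = 0.5125
  [9.75→11.75]: (1.96+0.98)/2 × 2 = 2.94
  Sum = 147.755 mcg/mL·hr
k_e = ln2 / t½ = 0.693147 / 1.99 = 0.3483 hr^-1
Extrapolated tail: C_last / k_e = 0.98 / 0.3483 = 2.814
AUC_0→∞ = 147.755 + 2.814 = 150.569 mcg/mL·hr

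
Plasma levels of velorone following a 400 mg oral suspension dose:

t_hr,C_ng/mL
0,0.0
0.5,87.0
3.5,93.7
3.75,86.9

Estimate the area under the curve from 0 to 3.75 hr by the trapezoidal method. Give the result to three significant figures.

Trapezoidal AUC_0→3.75:
  [0→0.5]: (0.0+87.0)/2 × 0.5 = 21.75
  [0.5→3.5]: (87.0+93.7)/2 × 3 = 271.05
  [3.5→3.75]: (93.7+86.9)/2 × 0.25 = 22.575
  Sum = 315.375 ng/mL·hr

AUC = 315 ng/mL·hr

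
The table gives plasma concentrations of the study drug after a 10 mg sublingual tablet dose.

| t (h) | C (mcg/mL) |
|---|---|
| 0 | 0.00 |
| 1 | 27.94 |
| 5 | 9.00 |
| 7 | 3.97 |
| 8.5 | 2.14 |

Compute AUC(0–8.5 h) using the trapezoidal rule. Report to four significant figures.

Trapezoidal AUC_0→8.5:
  [0→1]: (0.00+27.94)/2 × 1 = 13.97
  [1→5]: (27.94+9.00)/2 × 4 = 73.88
  [5→7]: (9.00+3.97)/2 × 2 = 12.97
  [7→8.5]: (3.97+2.14)/2 × 1.5 = 4.5825
  Sum = 105.4025 mcg/mL·h

AUC = 105.4 mcg/mL·h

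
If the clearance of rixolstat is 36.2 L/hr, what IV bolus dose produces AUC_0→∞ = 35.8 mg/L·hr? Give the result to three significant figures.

Dose_iv = CL × AUC_0→∞
     = 36.2 × 35.8 = 1295.96 mg

Dose = 1300 mg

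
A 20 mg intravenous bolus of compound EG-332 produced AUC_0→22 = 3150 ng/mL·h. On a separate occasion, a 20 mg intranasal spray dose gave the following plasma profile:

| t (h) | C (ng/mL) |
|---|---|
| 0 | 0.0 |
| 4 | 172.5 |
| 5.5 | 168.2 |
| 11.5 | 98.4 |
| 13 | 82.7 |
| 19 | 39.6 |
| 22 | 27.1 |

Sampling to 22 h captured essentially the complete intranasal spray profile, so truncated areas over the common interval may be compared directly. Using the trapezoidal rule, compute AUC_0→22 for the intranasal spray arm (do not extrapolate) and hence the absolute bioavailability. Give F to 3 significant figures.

Trapezoidal AUC_0→22 (intranasal spray):
  [0→4]: (0.0+172.5)/2 × 4 = 345.0
  [4→5.5]: (172.5+168.2)/2 × 1.5 = 255.525
  [5.5→11.5]: (168.2+98.4)/2 × 6 = 799.8
  [11.5→13]: (98.4+82.7)/2 × 1.5 = 135.825
  [13→19]: (82.7+39.6)/2 × 6 = 366.9
  [19→22]: (39.6+27.1)/2 × 3 = 100.05
  Sum = 2003.1 ng/mL·h
F = (AUC_ev/D_ev)/(AUC_iv/D_iv) = (2003.1/20)/(3150/20) = 100.155/157.5 = 0.6359

F = 0.636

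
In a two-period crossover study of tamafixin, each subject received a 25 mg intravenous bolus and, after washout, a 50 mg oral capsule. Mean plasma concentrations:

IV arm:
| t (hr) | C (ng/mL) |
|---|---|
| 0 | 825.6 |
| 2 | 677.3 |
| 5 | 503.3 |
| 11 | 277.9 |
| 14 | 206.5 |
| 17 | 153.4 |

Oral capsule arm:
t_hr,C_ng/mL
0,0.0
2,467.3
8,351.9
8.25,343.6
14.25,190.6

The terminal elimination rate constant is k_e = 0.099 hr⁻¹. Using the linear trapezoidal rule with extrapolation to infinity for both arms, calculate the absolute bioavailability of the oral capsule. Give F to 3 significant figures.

F = 0.388

Trapezoidal AUC_0→17 (IV):
  [0→2]: (825.6+677.3)/2 × 2 = 1502.9
  [2→5]: (677.3+503.3)/2 × 3 = 1770.9
  [5→11]: (503.3+277.9)/2 × 6 = 2343.6
  [11→14]: (277.9+206.5)/2 × 3 = 726.6
  [14→17]: (206.5+153.4)/2 × 3 = 539.85
  Sum = 6883.85 ng/mL·hr
IV tail: 153.4/0.099 = 1549.495; AUC_iv,0→∞ = 6883.85 + 1549.495 = 8433.345 ng/mL·hr
Trapezoidal AUC_0→14.25 (oral capsule):
  [0→2]: (0.0+467.3)/2 × 2 = 467.3
  [2→8]: (467.3+351.9)/2 × 6 = 2457.6
  [8→8.25]: (351.9+343.6)/2 × 0.25 = 86.9375
  [8.25→14.25]: (343.6+190.6)/2 × 6 = 1602.6
  Sum = 4614.4375 ng/mL·hr
oral capsule tail: 190.6/0.099 = 1925.253; AUC_ev,0→∞ = 4614.4375 + 1925.253 = 6539.6905 ng/mL·hr
F = (AUC_ev/D_ev)/(AUC_iv/D_iv) = (6539.6905/50)/(8433.345/25) = 130.79381/337.3338 = 0.3877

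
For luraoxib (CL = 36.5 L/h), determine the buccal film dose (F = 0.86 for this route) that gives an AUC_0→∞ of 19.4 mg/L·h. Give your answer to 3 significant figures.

Dose = CL × AUC_0→∞ / F
     = 36.5 × 19.4 / 0.86 = 823.372 mg

Dose = 823 mg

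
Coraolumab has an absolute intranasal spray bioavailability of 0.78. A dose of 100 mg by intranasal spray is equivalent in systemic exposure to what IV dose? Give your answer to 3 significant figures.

Systemic exposure from an extravascular dose = F × D_ev, so the equivalent IV dose is F × D_ev.
D_iv = F × D_ev = 0.78 × 100 = 78 mg

D_iv = 78.0 mg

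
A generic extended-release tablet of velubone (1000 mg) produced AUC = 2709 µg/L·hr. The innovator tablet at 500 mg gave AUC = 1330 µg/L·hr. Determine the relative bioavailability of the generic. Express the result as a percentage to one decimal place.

F_rel = 101.8%

F_rel = (AUC_test/D_test) / (AUC_ref/D_ref)
      = (2709/1000) / (1330/500)
      = 2.709 / 2.66 = 1.0184 = 101.84%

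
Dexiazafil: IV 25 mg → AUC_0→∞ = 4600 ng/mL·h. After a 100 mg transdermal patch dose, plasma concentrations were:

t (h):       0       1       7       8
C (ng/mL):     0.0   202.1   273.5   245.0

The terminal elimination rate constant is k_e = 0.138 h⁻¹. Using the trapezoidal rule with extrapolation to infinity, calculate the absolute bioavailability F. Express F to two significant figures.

F = 0.19

Trapezoidal AUC_0→8 (transdermal patch):
  [0→1]: (0.0+202.1)/2 × 1 = 101.05
  [1→7]: (202.1+273.5)/2 × 6 = 1426.8
  [7→8]: (273.5+245.0)/2 × 1 = 259.25
  Sum = 1787.1 ng/mL·h
Tail: C_last/k_e = 245.0/0.138 = 1775.362
AUC_0→∞ (transdermal patch) = 1787.1 + 1775.362 = 3562.462 ng/mL·h
F = (AUC_ev/D_ev)/(AUC_iv/D_iv) = (3562.462/100)/(4600/25) = 35.62462/184 = 0.1936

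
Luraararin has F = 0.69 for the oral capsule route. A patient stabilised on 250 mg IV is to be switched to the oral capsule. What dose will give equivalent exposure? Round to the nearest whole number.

D_oral = 362 mg

For equal systemic exposure: F × D_ev = D_iv
D_ev = D_iv / F = 250 / 0.69 = 362.319 mg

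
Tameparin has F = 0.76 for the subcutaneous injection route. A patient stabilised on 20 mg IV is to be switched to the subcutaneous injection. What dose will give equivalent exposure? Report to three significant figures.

For equal systemic exposure: F × D_ev = D_iv
D_ev = D_iv / F = 20 / 0.76 = 26.3158 mg

D_subcutaneous = 26.3 mg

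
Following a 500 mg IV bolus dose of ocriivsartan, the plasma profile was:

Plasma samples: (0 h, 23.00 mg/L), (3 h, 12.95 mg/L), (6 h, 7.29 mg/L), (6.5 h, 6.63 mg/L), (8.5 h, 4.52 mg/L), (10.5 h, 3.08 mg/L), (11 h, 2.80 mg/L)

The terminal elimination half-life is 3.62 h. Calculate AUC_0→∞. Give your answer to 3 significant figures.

AUC = 123 mg/L·h

Trapezoidal AUC_0→11:
  [0→3]: (23.00+12.95)/2 × 3 = 53.925
  [3→6]: (12.95+7.29)/2 × 3 = 30.36
  [6→6.5]: (7.29+6.63)/2 × 0.5 = 3.48
  [6.5→8.5]: (6.63+4.52)/2 × 2 = 11.15
  [8.5→10.5]: (4.52+3.08)/2 × 2 = 7.6
  [10.5→11]: (3.08+2.80)/2 × 0.5 = 1.47
  Sum = 107.985 mg/L·h
k_e = ln2 / t½ = 0.693147 / 3.62 = 0.1915 h^-1
Extrapolated tail: C_last / k_e = 2.80 / 0.1915 = 14.621
AUC_0→∞ = 107.985 + 14.621 = 122.606 mg/L·h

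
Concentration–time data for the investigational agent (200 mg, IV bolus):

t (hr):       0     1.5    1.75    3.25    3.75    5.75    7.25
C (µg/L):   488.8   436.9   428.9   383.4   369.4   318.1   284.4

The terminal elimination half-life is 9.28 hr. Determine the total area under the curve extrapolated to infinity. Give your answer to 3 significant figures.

AUC = 6550 µg/L·hr

Trapezoidal AUC_0→7.25:
  [0→1.5]: (488.8+436.9)/2 × 1.5 = 694.275
  [1.5→1.75]: (436.9+428.9)/2 × 0.25 = 108.225
  [1.75→3.25]: (428.9+383.4)/2 × 1.5 = 609.225
  [3.25→3.75]: (383.4+369.4)/2 × 0.5 = 188.2
  [3.75→5.75]: (369.4+318.1)/2 × 2 = 687.5
  [5.75→7.25]: (318.1+284.4)/2 × 1.5 = 451.875
  Sum = 2739.3 µg/L·hr
k_e = ln2 / t½ = 0.693147 / 9.28 = 0.0747 hr^-1
Extrapolated tail: C_last / k_e = 284.4 / 0.0747 = 3807.229
AUC_0→∞ = 2739.3 + 3807.229 = 6546.529 µg/L·hr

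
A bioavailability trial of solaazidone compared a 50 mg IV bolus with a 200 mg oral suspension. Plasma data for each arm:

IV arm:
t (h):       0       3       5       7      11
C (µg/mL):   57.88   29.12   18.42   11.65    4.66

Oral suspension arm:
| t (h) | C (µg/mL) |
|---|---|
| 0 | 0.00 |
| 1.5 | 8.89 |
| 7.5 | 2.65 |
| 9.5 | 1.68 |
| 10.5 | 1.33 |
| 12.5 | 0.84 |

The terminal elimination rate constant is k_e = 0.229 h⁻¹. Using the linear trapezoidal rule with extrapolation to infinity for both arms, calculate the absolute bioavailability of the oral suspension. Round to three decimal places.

Trapezoidal AUC_0→11 (IV):
  [0→3]: (57.88+29.12)/2 × 3 = 130.5
  [3→5]: (29.12+18.42)/2 × 2 = 47.54
  [5→7]: (18.42+11.65)/2 × 2 = 30.07
  [7→11]: (11.65+4.66)/2 × 4 = 32.62
  Sum = 240.73 µg/mL·h
IV tail: 4.66/0.229 = 20.349; AUC_iv,0→∞ = 240.73 + 20.349 = 261.079 µg/mL·h
Trapezoidal AUC_0→12.5 (oral suspension):
  [0→1.5]: (0.00+8.89)/2 × 1.5 = 6.6675
  [1.5→7.5]: (8.89+2.65)/2 × 6 = 34.62
  [7.5→9.5]: (2.65+1.68)/2 × 2 = 4.33
  [9.5→10.5]: (1.68+1.33)/2 × 1 = 1.505
  [10.5→12.5]: (1.33+0.84)/2 × 2 = 2.17
  Sum = 49.2925 µg/mL·h
oral suspension tail: 0.84/0.229 = 3.668; AUC_ev,0→∞ = 49.2925 + 3.668 = 52.9605 µg/mL·h
F = (AUC_ev/D_ev)/(AUC_iv/D_iv) = (52.9605/200)/(261.079/50) = 0.2648025/5.22158 = 0.0507

F = 0.051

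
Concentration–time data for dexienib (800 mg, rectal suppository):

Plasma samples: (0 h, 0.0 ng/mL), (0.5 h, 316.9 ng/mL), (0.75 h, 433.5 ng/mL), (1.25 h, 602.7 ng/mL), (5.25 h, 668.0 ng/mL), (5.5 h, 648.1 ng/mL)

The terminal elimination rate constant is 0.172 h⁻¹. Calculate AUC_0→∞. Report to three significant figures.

AUC = 6910 ng/mL·h

Trapezoidal AUC_0→5.5:
  [0→0.5]: (0.0+316.9)/2 × 0.5 = 79.225
  [0.5→0.75]: (316.9+433.5)/2 × 0.25 = 93.8
  [0.75→1.25]: (433.5+602.7)/2 × 0.5 = 259.05
  [1.25→5.25]: (602.7+668.0)/2 × 4 = 2541.4
  [5.25→5.5]: (668.0+648.1)/2 × 0.25 = 164.5125
  Sum = 3137.9875 ng/mL·h
Extrapolated tail: C_last / k_e = 648.1 / 0.172 = 3768.023
AUC_0→∞ = 3137.9875 + 3768.023 = 6906.0105 ng/mL·h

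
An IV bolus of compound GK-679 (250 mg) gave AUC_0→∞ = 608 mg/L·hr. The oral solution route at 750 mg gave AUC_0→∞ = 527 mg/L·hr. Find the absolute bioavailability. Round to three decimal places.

F = 0.289

F = (AUC_ev / D_ev) / (AUC_iv / D_iv)
  = (527/750) / (608/250)
  = 0.702667 / 2.432 = 0.2889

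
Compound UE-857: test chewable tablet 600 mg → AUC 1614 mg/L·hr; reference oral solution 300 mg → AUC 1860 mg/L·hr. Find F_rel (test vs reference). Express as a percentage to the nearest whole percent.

F_rel = 43%

F_rel = (AUC_test/D_test) / (AUC_ref/D_ref)
      = (1614/600) / (1860/300)
      = 2.69 / 6.2 = 0.4339 = 43.39%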